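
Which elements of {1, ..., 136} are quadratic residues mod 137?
QRs mod 137: {1, 2, 4, 7, 8, 9, 11, 14, 15, 16, 17, 18, 19, 22, 25, 28, 30, 32, 34, 36, 37, 38, 39, 44, 49, 50, 56, 59, 60, 61, 63, 64, 65, 68, 69, 72, 73, 74, 76, 77, 78, 81, 87, 88, 93, 98, 99, 100, 101, 103, 105, 107, 109, 112, 115, 118, 119, 120, 121, 122, 123, 126, 128, 129, 130, 133, 135, 136}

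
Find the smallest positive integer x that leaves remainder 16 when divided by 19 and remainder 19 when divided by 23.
M = 19 × 23 = 437. M₁ = 23, y₁ ≡ 5 (mod 19). M₂ = 19, y₂ ≡ 17 (mod 23). x = 16×23×5 + 19×19×17 ≡ 111 (mod 437)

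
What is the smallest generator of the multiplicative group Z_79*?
g = 3. Powers: [3, 9, 27, 2, 6, 18, 54, 4, 12, ...] generates all 78 non-zero residues.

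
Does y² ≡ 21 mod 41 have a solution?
By Euler's criterion: 21^{20} ≡ 1 mod 41. Since this equals 1, 21 is a QR.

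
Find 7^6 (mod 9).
By repeated squaring (mod 9): 7^{1}≡7, 7^{2}≡4, 7^{4}≡7. Then 7^{6} = 7^{4+2} ≡ 7 × 4 ≡ 1 (mod 9)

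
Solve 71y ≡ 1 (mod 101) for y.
Since 101 is prime, by Fermat 71^(-1) ≡ 71^{99} ≡ 37 (mod 101). Verify: 71 × 37 = 2627 ≡ 1 (mod 101)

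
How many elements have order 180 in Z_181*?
There are φ(181-1) = φ(180) = 48 primitive roots modulo 181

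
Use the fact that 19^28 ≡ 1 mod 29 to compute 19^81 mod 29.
By Fermat: 19^{28} ≡ 1 mod 29. 81 = 2×28 + 25. So 19^{81} ≡ 19^{25} ≡ 2 mod 29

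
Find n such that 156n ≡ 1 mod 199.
Since 199 is prime, by Fermat 156^(-1) ≡ 156^{197} ≡ 37 mod 199. Verify: 156 × 37 = 5772 ≡ 1 mod 199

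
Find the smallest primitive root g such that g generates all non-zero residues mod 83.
g = 2. For each prime q|82: 2^{41}≡82, 2^{2}≡4, none ≡ 1, so ord_83(2) = 82 and 2 is a primitive root.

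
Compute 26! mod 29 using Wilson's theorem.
(28)! = (26)! × (27) × (28) ≡ -1 mod 29. So (26)! ≡ -1 × [(28)(27)]^(-1) ≡ 14 mod 29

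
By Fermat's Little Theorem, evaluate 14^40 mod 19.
By Fermat: 14^{18} ≡ 1 (mod 19). 40 = 2×18 + 4. So 14^{40} ≡ 14^{4} ≡ 17 (mod 19)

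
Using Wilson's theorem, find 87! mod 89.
(88)! = (87)! × (88) ≡ -1 (mod 89). So (87)! ≡ -1 × (88)^(-1) ≡ (-1)×(-1) = 1 (mod 89)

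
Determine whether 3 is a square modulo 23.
By Euler's criterion: 3^{11} ≡ 1 mod 23. Since this equals 1, 3 is a QR.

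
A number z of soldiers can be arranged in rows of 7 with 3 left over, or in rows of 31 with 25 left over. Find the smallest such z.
M = 7 × 31 = 217. M₁ = 31, y₁ ≡ 5 (mod 7). M₂ = 7, y₂ ≡ 9 (mod 31). z = 3×31×5 + 25×7×9 ≡ 87 (mod 217)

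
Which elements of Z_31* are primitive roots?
There are φ(30) = 8 primitive roots mod 31: {3, 11, 12, 13, 17, 21, 22, 24}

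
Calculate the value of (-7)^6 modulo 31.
By repeated squaring (mod 31): (-7)^{1}≡24, (-7)^{2}≡18, (-7)^{4}≡14. Then (-7)^{6} = (-7)^{4+2} ≡ 14 × 18 ≡ 4 (mod 31)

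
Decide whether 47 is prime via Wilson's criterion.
(46)! mod 47 = 46. Since 46 ≡ -1 (mod 47), 47 is prime.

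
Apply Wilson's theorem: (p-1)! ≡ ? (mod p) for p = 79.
By Wilson's theorem, (78)! ≡ -1 ≡ 78 mod 79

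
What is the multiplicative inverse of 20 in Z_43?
Since 43 is prime, by Fermat 20^(-1) ≡ 20^{41} ≡ 28 mod 43. Verify: 20 × 28 = 560 ≡ 1 mod 43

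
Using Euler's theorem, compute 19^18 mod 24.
By Euler: 19^{8} ≡ 1 (mod 24) since gcd(19, 24) = 1. 18 = 2×8 + 2. So 19^{18} ≡ 19^{2} ≡ 1 (mod 24)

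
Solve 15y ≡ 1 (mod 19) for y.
Since 19 is prime, by Fermat 15^(-1) ≡ 15^{17} ≡ 14 (mod 19). Verify: 15 × 14 = 210 ≡ 1 (mod 19)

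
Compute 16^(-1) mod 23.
Since 23 is prime, by Fermat 16^(-1) ≡ 16^{21} ≡ 13 mod 23. Verify: 16 × 13 = 208 ≡ 1 mod 23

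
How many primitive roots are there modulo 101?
There are φ(101-1) = φ(100) = 40 primitive roots modulo 101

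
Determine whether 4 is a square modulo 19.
By Euler's criterion: 4^{9} ≡ 1 mod 19. Since this equals 1, 4 is a QR.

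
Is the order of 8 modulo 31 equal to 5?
Powers of 8 mod 31: 8^1≡8, 8^2≡2, 8^3≡16, 8^4≡4, 8^5≡1. First k with 8^k≡1 is k=5. Yes, ord_31(8) = 5.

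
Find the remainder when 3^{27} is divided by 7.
By Fermat: 3^{6} ≡ 1 mod 7. 27 = 4×6 + 3. So 3^{27} ≡ 3^{3} ≡ 6 mod 7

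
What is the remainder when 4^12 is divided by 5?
Using Fermat: 4^{4} ≡ 1 (mod 5). 12 ≡ 0 (mod 4). So 4^{12} ≡ 4^{0} ≡ 1 (mod 5)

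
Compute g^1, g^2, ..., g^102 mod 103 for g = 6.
6^1, 6^2, ..., 6^{102} mod 103: [6, 36, 10, 60, 51, 100, 85, 98, 73, 26, 53, 9, 54, 15, 90, 25, 47, 76, 44, 58, 39, 28, 65, 81, 74, 32, 89, 19, 11, 66, 87, 7, 42, 46, 70, 8, 48, 82, 80, 68, 99, 79, 62, 63, 69, 2, 12, 72, 20, 17, 102, 97, 67, 93, 43, 52, 3, 18, 5, 30, 77, 50, 94, 49, 88, 13, 78, 56, 27, 59, 45, 64, 75, 38, 22, 29, 71, 14, 84, 92, 37, 16, 96, 61, 57, 33, 95, 55, 21, 23, 35, 4, 24, 41, 40, 34, 101, 91, 31, 83, 86, 1]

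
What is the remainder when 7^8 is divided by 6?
By repeated squaring (mod 6): 7^{1}≡1, 7^{2}≡1, 7^{4}≡1, 7^{8}≡1. So 7^{8} ≡ 1 (mod 6)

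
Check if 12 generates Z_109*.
12^{54} ≡ 1 (mod 109) and 54 < 108, so ord_109(12) = 54 ≠ 108 and 12 is not a primitive root.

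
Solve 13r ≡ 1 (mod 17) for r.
Since 17 is prime, by Fermat 13^(-1) ≡ 13^{15} ≡ 4 (mod 17). Verify: 13 × 4 = 52 ≡ 1 (mod 17)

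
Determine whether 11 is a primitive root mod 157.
11^{39} ≡ 1 (mod 157) and 39 < 156, so ord_157(11) = 39 ≠ 156 and 11 is not a primitive root.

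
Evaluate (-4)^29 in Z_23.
Using Fermat: (-4)^{22} ≡ 1 mod 23. 29 ≡ 7 mod 22. So (-4)^{29} ≡ (-4)^{7} ≡ 15 mod 23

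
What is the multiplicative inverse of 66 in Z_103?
Since 103 is prime, by Fermat 66^(-1) ≡ 66^{101} ≡ 64 mod 103. Verify: 66 × 64 = 4224 ≡ 1 mod 103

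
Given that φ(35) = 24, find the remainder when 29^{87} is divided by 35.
By Euler: 29^{24} ≡ 1 mod 35 since gcd(29, 35) = 1. 87 = 3×24 + 15. So 29^{87} ≡ 29^{15} ≡ 29 mod 35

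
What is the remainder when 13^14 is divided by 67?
By repeated squaring mod 67: 13^{1}≡13, 13^{2}≡35, 13^{4}≡19, 13^{8}≡26. Then 13^{14} = 13^{8+4+2} ≡ 26 × 19 × 35 ≡ 4 mod 67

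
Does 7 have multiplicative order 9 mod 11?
Powers of 7 mod 11: 7^1≡7, 7^2≡5, 7^3≡2, 7^4≡3, 7^5≡10, 7^6≡4, 7^7≡6, 7^8≡9, 7^9≡8, 7^10≡1. 7^9≡8≢1, so ord ≠ 9. No, the actual order is 10.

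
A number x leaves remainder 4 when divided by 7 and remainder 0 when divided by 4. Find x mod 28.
M = 7 × 4 = 28. M₁ = 4, y₁ ≡ 2 mod 7. M₂ = 7, y₂ ≡ 3 mod 4. x = 4×4×2 + 0×7×3 ≡ 4 mod 28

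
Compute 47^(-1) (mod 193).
Since 193 is prime, by Fermat 47^(-1) ≡ 47^{191} ≡ 115 (mod 193). Verify: 47 × 115 = 5405 ≡ 1 (mod 193)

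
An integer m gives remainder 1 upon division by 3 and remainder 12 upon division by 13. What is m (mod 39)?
M = 3 × 13 = 39. M₁ = 13, y₁ ≡ 1 (mod 3). M₂ = 3, y₂ ≡ 9 (mod 13). m = 1×13×1 + 12×3×9 ≡ 25 (mod 39)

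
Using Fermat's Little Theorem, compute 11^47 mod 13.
By Fermat: 11^{12} ≡ 1 (mod 13). 47 = 3×12 + 11. So 11^{47} ≡ 11^{11} ≡ 6 (mod 13)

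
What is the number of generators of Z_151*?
A prime p has φ(p-1) primitive roots; here φ(150) = 40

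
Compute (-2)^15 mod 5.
Using Fermat: (-2)^{4} ≡ 1 (mod 5). 15 ≡ 3 (mod 4). So (-2)^{15} ≡ (-2)^{3} ≡ 2 (mod 5)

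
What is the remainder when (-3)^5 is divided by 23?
By repeated squaring mod 23: (-3)^{1}≡20, (-3)^{2}≡9, (-3)^{4}≡12. Then (-3)^{5} = (-3)^{4+1} ≡ 12 × 20 ≡ 10 mod 23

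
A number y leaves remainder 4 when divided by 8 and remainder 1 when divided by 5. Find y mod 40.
M = 8 × 5 = 40. M₁ = 5, y₁ ≡ 5 mod 8. M₂ = 8, y₂ ≡ 2 mod 5. y = 4×5×5 + 1×8×2 ≡ 36 mod 40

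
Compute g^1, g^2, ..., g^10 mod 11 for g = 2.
2^1, 2^2, ..., 2^{10} mod 11: [2, 4, 8, 5, 10, 9, 7, 3, 6, 1]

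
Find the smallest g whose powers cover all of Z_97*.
g = 5. For each prime q|96: 5^{48}≡96, 5^{32}≡35, none ≡ 1, so ord_97(5) = 96 and 5 is a primitive root.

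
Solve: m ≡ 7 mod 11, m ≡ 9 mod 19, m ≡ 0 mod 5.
M = 11 × 19 × 5 = 1045. M₁ = 95, y₁ ≡ 8 mod 11. M₂ = 55, y₂ ≡ 9 mod 19. M₃ = 209, y₃ ≡ 4 mod 5. m = 7×95×8 + 9×55×9 + 0×209×4 ≡ 370 mod 1045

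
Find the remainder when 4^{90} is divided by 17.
By Fermat: 4^{16} ≡ 1 (mod 17). 90 = 5×16 + 10. So 4^{90} ≡ 4^{10} ≡ 16 (mod 17)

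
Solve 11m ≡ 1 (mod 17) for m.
Since 17 is prime, by Fermat 11^(-1) ≡ 11^{15} ≡ 14 (mod 17). Verify: 11 × 14 = 154 ≡ 1 (mod 17)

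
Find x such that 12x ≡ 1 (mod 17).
Since 17 is prime, by Fermat 12^(-1) ≡ 12^{15} ≡ 10 (mod 17). Verify: 12 × 10 = 120 ≡ 1 (mod 17)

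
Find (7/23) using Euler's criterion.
(7/23) = 7^{11} mod 23 = -1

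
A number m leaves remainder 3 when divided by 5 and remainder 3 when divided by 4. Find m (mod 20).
M = 5 × 4 = 20. M₁ = 4, y₁ ≡ 4 (mod 5). M₂ = 5, y₂ ≡ 1 (mod 4). m = 3×4×4 + 3×5×1 ≡ 3 (mod 20)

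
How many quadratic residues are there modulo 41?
For prime 41, there are (p-1)/2 = (41-1)/2 = 20 quadratic residues (excluding 0).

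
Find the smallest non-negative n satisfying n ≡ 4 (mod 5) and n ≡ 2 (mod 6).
M = 5 × 6 = 30. M₁ = 6, y₁ ≡ 1 (mod 5). M₂ = 5, y₂ ≡ 5 (mod 6). n = 4×6×1 + 2×5×5 ≡ 14 (mod 30)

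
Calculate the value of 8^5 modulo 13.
By repeated squaring (mod 13): 8^{1}≡8, 8^{2}≡12, 8^{4}≡1. Then 8^{5} = 8^{4+1} ≡ 1 × 8 ≡ 8 (mod 13)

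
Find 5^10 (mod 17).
By repeated squaring (mod 17): 5^{1}≡5, 5^{2}≡8, 5^{4}≡13, 5^{8}≡16. Then 5^{10} = 5^{8+2} ≡ 16 × 8 ≡ 9 (mod 17)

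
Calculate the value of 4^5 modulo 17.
By repeated squaring (mod 17): 4^{1}≡4, 4^{2}≡16, 4^{4}≡1. Then 4^{5} = 4^{4+1} ≡ 1 × 4 ≡ 4 (mod 17)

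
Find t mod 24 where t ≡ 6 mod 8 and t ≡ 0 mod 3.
M = 8 × 3 = 24. M₁ = 3, y₁ ≡ 3 mod 8. M₂ = 8, y₂ ≡ 2 mod 3. t = 6×3×3 + 0×8×2 ≡ 6 mod 24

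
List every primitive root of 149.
There are φ(148) = 72 primitive roots mod 149: {2, 3, 8, 10, 11, 12, 13, 14, 15, 18, 21, 23, 27, 32, 34, 38, 40, 41, 43, 48, 50, 51, 52, 55, 56, 57, 58, 59, 60, 62, 65, 66, 70, 71, 72, 74, 75, 77, 78, 79, 83, 84, 87, 89, 90, 91, 92, 93, 94, 97, 98, 99, 101, 106, 108, 109, 111, 115, 117, 122, 126, 128, 131, 134, 135, 136, 137, 138, 139, 141, 146, 147}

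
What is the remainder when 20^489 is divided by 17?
Using Fermat: 20^{16} ≡ 1 mod 17. 489 ≡ 9 mod 16. So 20^{489} ≡ 20^{9} ≡ 14 mod 17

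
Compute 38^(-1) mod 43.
Since 43 is prime, by Fermat 38^(-1) ≡ 38^{41} ≡ 17 mod 43. Verify: 38 × 17 = 646 ≡ 1 mod 43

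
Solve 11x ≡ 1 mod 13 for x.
Since 13 is prime, by Fermat 11^(-1) ≡ 11^{11} ≡ 6 mod 13. Verify: 11 × 6 = 66 ≡ 1 mod 13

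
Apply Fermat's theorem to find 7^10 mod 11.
By Fermat's Little Theorem, 7^{10} ≡ 1 mod 11 since 11 is prime and gcd(7, 11) = 1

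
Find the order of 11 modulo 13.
Powers of 11 mod 13: 11^1≡11, 11^2≡4, 11^3≡5, 11^4≡3, 11^5≡7, 11^6≡12, 11^7≡2, 11^8≡9, 11^9≡8, 11^10≡10, 11^11≡6, 11^12≡1. Order = 12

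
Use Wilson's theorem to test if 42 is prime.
(41)! mod 42 = 0. Since 0 ≢ -1 mod 42, 42 is not prime.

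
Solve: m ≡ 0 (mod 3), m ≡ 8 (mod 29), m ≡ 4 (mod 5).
M = 3 × 29 × 5 = 435. M₁ = 145, y₁ ≡ 1 (mod 3). M₂ = 15, y₂ ≡ 2 (mod 29). M₃ = 87, y₃ ≡ 3 (mod 5). m = 0×145×1 + 8×15×2 + 4×87×3 ≡ 414 (mod 435)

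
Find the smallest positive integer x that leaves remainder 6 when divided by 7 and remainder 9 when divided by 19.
M = 7 × 19 = 133. M₁ = 19, y₁ ≡ 3 mod 7. M₂ = 7, y₂ ≡ 11 mod 19. x = 6×19×3 + 9×7×11 ≡ 104 mod 133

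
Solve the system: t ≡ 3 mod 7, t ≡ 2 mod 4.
M = 7 × 4 = 28. M₁ = 4, y₁ ≡ 2 mod 7. M₂ = 7, y₂ ≡ 3 mod 4. t = 3×4×2 + 2×7×3 ≡ 10 mod 28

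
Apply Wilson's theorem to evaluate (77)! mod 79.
(78)! = (77)! × (78) ≡ -1 (mod 79). So (77)! ≡ -1 × (78)^(-1) ≡ (-1)×(-1) = 1 (mod 79)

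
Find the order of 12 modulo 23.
Powers of 12 mod 23: 12^1≡12, 12^2≡6, 12^3≡3, 12^4≡13, 12^5≡18, 12^6≡9, 12^7≡16, 12^8≡8, 12^9≡4, 12^10≡2, 12^11≡1. So the order of 12 is 11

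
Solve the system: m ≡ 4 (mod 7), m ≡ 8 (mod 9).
M = 7 × 9 = 63. M₁ = 9, y₁ ≡ 4 (mod 7). M₂ = 7, y₂ ≡ 4 (mod 9). m = 4×9×4 + 8×7×4 ≡ 53 (mod 63)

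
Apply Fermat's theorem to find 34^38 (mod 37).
By Fermat: 34^{36} ≡ 1 (mod 37). So 34^{38} = 34^{36} · 34^{2} ≡ 34^{2} ≡ 9 (mod 37)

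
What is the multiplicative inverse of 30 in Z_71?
Since 71 is prime, by Fermat 30^(-1) ≡ 30^{69} ≡ 45 (mod 71). Verify: 30 × 45 = 1350 ≡ 1 (mod 71)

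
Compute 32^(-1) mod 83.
Since 83 is prime, by Fermat 32^(-1) ≡ 32^{81} ≡ 13 mod 83. Verify: 32 × 13 = 416 ≡ 1 mod 83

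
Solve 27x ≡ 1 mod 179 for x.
Since 179 is prime, by Fermat 27^(-1) ≡ 27^{177} ≡ 126 mod 179. Verify: 27 × 126 = 3402 ≡ 1 mod 179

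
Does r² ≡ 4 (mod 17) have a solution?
By Euler's criterion: 4^{8} ≡ 1 (mod 17). Since this equals 1, 4 is a QR.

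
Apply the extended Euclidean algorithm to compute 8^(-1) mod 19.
Extended GCD: 8(-7) + 19(3) = 1. So 8^(-1) ≡ -7 ≡ 12 mod 19. Verify: 8 × 12 = 96 ≡ 1 mod 19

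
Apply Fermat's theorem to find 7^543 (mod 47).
By Fermat: 7^{46} ≡ 1 (mod 47). 543 ≡ 37 (mod 46). So 7^{543} ≡ 7^{37} ≡ 34 (mod 47)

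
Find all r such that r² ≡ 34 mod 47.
The square roots of 34 mod 47 are 9 and 38. Verify: 9² = 81 ≡ 34 mod 47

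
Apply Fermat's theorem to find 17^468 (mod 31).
By Fermat: 17^{30} ≡ 1 (mod 31). 468 ≡ 18 (mod 30). So 17^{468} ≡ 17^{18} ≡ 16 (mod 31)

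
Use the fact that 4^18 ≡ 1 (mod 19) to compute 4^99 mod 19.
By Fermat: 4^{18} ≡ 1 (mod 19). 99 = 5×18 + 9. So 4^{99} ≡ 4^{9} ≡ 1 (mod 19)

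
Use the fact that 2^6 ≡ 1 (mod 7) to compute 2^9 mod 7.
By Fermat: 2^{6} ≡ 1 (mod 7). So 2^{9} = 2^{6} · 2^{3} ≡ 2^{3} ≡ 1 (mod 7)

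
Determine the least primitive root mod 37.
g = 2. Powers: [2, 4, 8, 16, 32, 27, 17, 34, 31, 25, ...] generates all 36 non-zero residues.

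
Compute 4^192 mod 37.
Using Fermat: 4^{36} ≡ 1 mod 37. 192 ≡ 12 mod 36. So 4^{192} ≡ 4^{12} ≡ 10 mod 37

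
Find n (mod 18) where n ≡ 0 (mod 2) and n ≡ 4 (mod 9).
M = 2 × 9 = 18. M₁ = 9, y₁ ≡ 1 (mod 2). M₂ = 2, y₂ ≡ 5 (mod 9). n = 0×9×1 + 4×2×5 ≡ 4 (mod 18)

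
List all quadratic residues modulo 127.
Quadratic residues modulo 127: {1, 2, 4, 8, 9, 11, 13, 15, 16, 17, 18, 19, 21, 22, 25, 26, 30, 31, 32, 34, 35, 36, 37, 38, 41, 42, 44, 47, 49, 50, 52, 60, 61, 62, 64, 68, 69, 70, 71, 72, 73, 74, 76, 79, 81, 82, 84, 87, 88, 94, 98, 99, 100, 103, 104, 107, 113, 115, 117, 120, 121, 122, 124}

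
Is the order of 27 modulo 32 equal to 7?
Powers of 27 mod 32: 27^1≡27, 27^2≡25, 27^3≡3, 27^4≡17, 27^5≡11, 27^6≡9, 27^7≡19, 27^8≡1. 27^7≡19≢1, so ord ≠ 7. No, the actual order is 8.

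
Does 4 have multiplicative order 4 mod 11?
Powers of 4 mod 11: 4^1≡4, 4^2≡5, 4^3≡9, 4^4≡3, 4^5≡1. 4^4≡3≢1, so ord ≠ 4. No, the actual order is 5.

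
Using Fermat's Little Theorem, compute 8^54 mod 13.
By Fermat: 8^{12} ≡ 1 (mod 13). 54 = 4×12 + 6. So 8^{54} ≡ 8^{6} ≡ 12 (mod 13)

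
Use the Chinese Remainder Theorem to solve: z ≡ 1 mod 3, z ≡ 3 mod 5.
M = 3 × 5 = 15. M₁ = 5, y₁ ≡ 2 mod 3. M₂ = 3, y₂ ≡ 2 mod 5. z = 1×5×2 + 3×3×2 ≡ 13 mod 15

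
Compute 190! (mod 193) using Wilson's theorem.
(192)! = (190)! × (191) × (192) ≡ -1 (mod 193). So (190)! ≡ -1 × [(192)(191)]^(-1) ≡ 96 (mod 193)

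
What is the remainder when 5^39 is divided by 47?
By repeated squaring (mod 47): 5^{1}≡5, 5^{2}≡25, 5^{4}≡14, 5^{8}≡8, 5^{16}≡17, 5^{32}≡7. Then 5^{39} = 5^{32+4+2+1} ≡ 7 × 14 × 25 × 5 ≡ 30 (mod 47)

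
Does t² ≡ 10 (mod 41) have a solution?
By Euler's criterion: 10^{20} ≡ 1 (mod 41). Since this equals 1, 10 is a QR.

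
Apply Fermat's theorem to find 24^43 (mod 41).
By Fermat: 24^{40} ≡ 1 (mod 41). So 24^{43} = 24^{40} · 24^{3} ≡ 24^{3} ≡ 7 (mod 41)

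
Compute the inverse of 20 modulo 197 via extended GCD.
Extended GCD: 20(69) + 197(-7) = 1. So 20^(-1) ≡ 69 (mod 197). Verify: 20 × 69 = 1380 ≡ 1 (mod 197)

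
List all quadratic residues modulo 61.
QRs mod 61: {1, 3, 4, 5, 9, 12, 13, 14, 15, 16, 19, 20, 22, 25, 27, 34, 36, 39, 41, 42, 45, 46, 47, 48, 49, 52, 56, 57, 58, 60}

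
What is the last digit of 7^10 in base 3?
Using Fermat: 7^{2} ≡ 1 (mod 3). 10 ≡ 0 (mod 2). So 7^{10} ≡ 7^{0} ≡ 1 (mod 3)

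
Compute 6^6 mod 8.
By repeated squaring (mod 8): 6^{1}≡6, 6^{2}≡4, 6^{4}≡0. Then 6^{6} = 6^{4+2} ≡ 0 × 4 ≡ 0 (mod 8)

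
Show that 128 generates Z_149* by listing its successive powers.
128^1, 128^2, ..., 128^{148} mod 149: [128, 143, 126, 36, 138, 82, 66, 104, 51, 121, 141, 19, 48, 35, 10, 88, 89, 68, 62, 39, 75, 64, 146, 63, 18, 69, 41, 33, 52, 100, 135, 145, 84, 24, 92, 5, 44, 119, 34, 31, 94, 112, 32, 73, 106, 9, 109, 95, 91, 26, 50, 142, 147, 42, 12, 46, 77, 22, 134, 17, 90, 47, 56, 16, 111, 53, 79, 129, 122, 120, 13, 25, 71, 148, 21, 6, 23, 113, 11, 67, 83, 45, 98, 28, 8, 130, 101, 114, 139, 61, 60, 81, 87, 110, 74, 85, 3, 86, 131, 80, 108, 116, 97, 49, 14, 4, 65, 125, 57, 144, 105, 30, 115, 118, 55, 37, 117, 76, 43, 140, 40, 54, 58, 123, 99, 7, 2, 107, 137, 103, 72, 127, 15, 132, 59, 102, 93, 133, 38, 96, 70, 20, 27, 29, 136, 124, 78, 1]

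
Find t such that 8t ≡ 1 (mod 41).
Since 41 is prime, by Fermat 8^(-1) ≡ 8^{39} ≡ 36 (mod 41). Verify: 8 × 36 = 288 ≡ 1 (mod 41)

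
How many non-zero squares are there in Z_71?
Exactly half the non-zero residues mod a prime are QRs: (71-1)/2 = 35.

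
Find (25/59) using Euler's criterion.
(25/59) = 25^{29} mod 59 = 1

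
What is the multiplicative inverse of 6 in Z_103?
Since 103 is prime, by Fermat 6^(-1) ≡ 6^{101} ≡ 86 (mod 103). Verify: 6 × 86 = 516 ≡ 1 (mod 103)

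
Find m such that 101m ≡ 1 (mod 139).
Since 139 is prime, by Fermat 101^(-1) ≡ 101^{137} ≡ 128 (mod 139). Verify: 101 × 128 = 12928 ≡ 1 (mod 139)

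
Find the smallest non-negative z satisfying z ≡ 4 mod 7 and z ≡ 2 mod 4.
M = 7 × 4 = 28. M₁ = 4, y₁ ≡ 2 mod 7. M₂ = 7, y₂ ≡ 3 mod 4. z = 4×4×2 + 2×7×3 ≡ 18 mod 28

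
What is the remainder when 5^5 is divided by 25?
By repeated squaring (mod 25): 5^{1}≡5, 5^{2}≡0, 5^{4}≡0. Then 5^{5} = 5^{4+1} ≡ 0 × 5 ≡ 0 (mod 25)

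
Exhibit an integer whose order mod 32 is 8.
3 has order 8 mod 32 since 3^{8} ≡ 1 mod 32 and no smaller power works.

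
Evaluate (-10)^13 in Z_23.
By repeated squaring mod 23: (-10)^{1}≡13, (-10)^{2}≡8, (-10)^{4}≡18, (-10)^{8}≡2. Then (-10)^{13} = (-10)^{8+4+1} ≡ 2 × 18 × 13 ≡ 8 mod 23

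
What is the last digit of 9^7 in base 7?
Using Fermat: 9^{6} ≡ 1 mod 7. 7 ≡ 1 mod 6. So 9^{7} ≡ 9^{1} ≡ 2 mod 7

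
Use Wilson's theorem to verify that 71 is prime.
(70)! mod 71 = 70. Since this equals -1 (mod 71), Wilson confirms 71 is prime.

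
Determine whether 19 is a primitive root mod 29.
ord_29(19) divides 28. For each prime q|28: 19^{14}≡28, 19^{4}≡24, none ≡ 1. So 19 has order 28 and is a primitive root mod 29.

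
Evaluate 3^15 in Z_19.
By repeated squaring mod 19: 3^{1}≡3, 3^{2}≡9, 3^{4}≡5, 3^{8}≡6. Then 3^{15} = 3^{8+4+2+1} ≡ 6 × 5 × 9 × 3 ≡ 12 mod 19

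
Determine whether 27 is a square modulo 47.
By Euler's criterion: 27^{23} ≡ 1 mod 47. Since this equals 1, 27 is a QR.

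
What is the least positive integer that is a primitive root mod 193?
g = 5. For each prime q|192: 5^{96}≡192, 5^{64}≡84, none ≡ 1, so ord_193(5) = 192 and 5 is a primitive root.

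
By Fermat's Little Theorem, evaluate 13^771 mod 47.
By Fermat: 13^{46} ≡ 1 (mod 47). 771 ≡ 35 (mod 46). So 13^{771} ≡ 13^{35} ≡ 38 (mod 47)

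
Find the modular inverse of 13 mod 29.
Since 29 is prime, by Fermat 13^(-1) ≡ 13^{27} ≡ 9 (mod 29). Verify: 13 × 9 = 117 ≡ 1 (mod 29)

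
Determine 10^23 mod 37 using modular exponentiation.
By repeated squaring (mod 37): 10^{1}≡10, 10^{2}≡26, 10^{4}≡10, 10^{8}≡26, 10^{16}≡10. Then 10^{23} = 10^{16+4+2+1} ≡ 10 × 10 × 26 × 10 ≡ 26 (mod 37)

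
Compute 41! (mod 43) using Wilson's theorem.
(42)! = (41)! × (42) ≡ -1 (mod 43). So (41)! ≡ -1 × (42)^(-1) ≡ (-1)×(-1) = 1 (mod 43)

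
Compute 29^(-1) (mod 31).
Since 31 is prime, by Fermat 29^(-1) ≡ 29^{29} ≡ 15 (mod 31). Verify: 29 × 15 = 435 ≡ 1 (mod 31)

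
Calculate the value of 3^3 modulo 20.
3^{3} = 27 ≡ 7 mod 20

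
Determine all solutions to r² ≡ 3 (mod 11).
The square roots of 3 mod 11 are 5 and 6. Verify: 5² = 25 ≡ 3 (mod 11)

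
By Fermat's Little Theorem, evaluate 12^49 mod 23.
By Fermat: 12^{22} ≡ 1 mod 23. 49 = 2×22 + 5. So 12^{49} ≡ 12^{5} ≡ 18 mod 23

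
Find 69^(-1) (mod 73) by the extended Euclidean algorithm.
Extended GCD: 69(18) + 73(-17) = 1. So 69^(-1) ≡ 18 (mod 73). Verify: 69 × 18 = 1242 ≡ 1 (mod 73)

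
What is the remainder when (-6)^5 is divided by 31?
By repeated squaring mod 31: (-6)^{1}≡25, (-6)^{2}≡5, (-6)^{4}≡25. Then (-6)^{5} = (-6)^{4+1} ≡ 25 × 25 ≡ 5 mod 31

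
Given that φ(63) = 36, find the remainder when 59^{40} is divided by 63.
By Euler: 59^{36} ≡ 1 mod 63 since gcd(59, 63) = 1. 40 = 1×36 + 4. So 59^{40} ≡ 59^{4} ≡ 4 mod 63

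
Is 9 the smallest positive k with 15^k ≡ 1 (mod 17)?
Powers of 15 mod 17: 15^1≡15, 15^2≡4, 15^3≡9, 15^4≡16, 15^5≡2, 15^6≡13, 15^7≡8, 15^8≡1. Already 15^8≡1, so the order is 8 < 9. No, the actual order is 8.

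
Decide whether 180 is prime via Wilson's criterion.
(179)! mod 180 = 0. Since 0 ≢ -1 mod 180, 180 is not prime.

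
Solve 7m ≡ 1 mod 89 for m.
Since 89 is prime, by Fermat 7^(-1) ≡ 7^{87} ≡ 51 mod 89. Verify: 7 × 51 = 357 ≡ 1 mod 89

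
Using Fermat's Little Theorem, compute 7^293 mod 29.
By Fermat: 7^{28} ≡ 1 mod 29. 293 ≡ 13 mod 28. So 7^{293} ≡ 7^{13} ≡ 25 mod 29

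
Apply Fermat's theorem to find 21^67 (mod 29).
By Fermat: 21^{28} ≡ 1 (mod 29). 67 = 2×28 + 11. So 21^{67} ≡ 21^{11} ≡ 26 (mod 29)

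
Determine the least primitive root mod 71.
g = 7. Powers: [7, 49, 59, 58, 51, 2, 14, 27, 47, ...] generates all 70 non-zero residues.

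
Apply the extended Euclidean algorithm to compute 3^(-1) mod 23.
Extended GCD: 3(8) + 23(-1) = 1. So 3^(-1) ≡ 8 mod 23. Verify: 3 × 8 = 24 ≡ 1 mod 23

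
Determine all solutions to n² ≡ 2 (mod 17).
The square roots of 2 mod 17 are 6 and 11. Verify: 6² = 36 ≡ 2 (mod 17)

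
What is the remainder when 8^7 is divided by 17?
By repeated squaring mod 17: 8^{1}≡8, 8^{2}≡13, 8^{4}≡16. Then 8^{7} = 8^{4+2+1} ≡ 16 × 13 × 8 ≡ 15 mod 17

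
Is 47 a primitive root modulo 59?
ord_59(47) divides 58. For each prime q|58: 47^{29}≡58, 47^{2}≡26, none ≡ 1. So 47 has order 58 and is a primitive root mod 59.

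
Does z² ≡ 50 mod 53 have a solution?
By Euler's criterion: 50^{26} ≡ 52 mod 53. Since this equals -1 (≡ 52), 50 is not a QR.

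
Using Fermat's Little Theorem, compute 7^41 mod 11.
By Fermat: 7^{10} ≡ 1 mod 11. 41 = 4×10 + 1. So 7^{41} ≡ 7^{1} ≡ 7 mod 11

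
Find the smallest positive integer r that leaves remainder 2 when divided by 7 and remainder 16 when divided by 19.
M = 7 × 19 = 133. M₁ = 19, y₁ ≡ 3 mod 7. M₂ = 7, y₂ ≡ 11 mod 19. r = 2×19×3 + 16×7×11 ≡ 16 mod 133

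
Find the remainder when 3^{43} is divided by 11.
By Fermat: 3^{10} ≡ 1 (mod 11). 43 = 4×10 + 3. So 3^{43} ≡ 3^{3} ≡ 5 (mod 11)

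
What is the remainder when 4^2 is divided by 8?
4^{2} = 16 ≡ 0 mod 8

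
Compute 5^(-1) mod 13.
Since 13 is prime, by Fermat 5^(-1) ≡ 5^{11} ≡ 8 mod 13. Verify: 5 × 8 = 40 ≡ 1 mod 13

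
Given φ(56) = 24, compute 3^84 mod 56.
By Euler: 3^{24} ≡ 1 (mod 56) since gcd(3, 56) = 1. 84 = 3×24 + 12. So 3^{84} ≡ 3^{12} ≡ 1 (mod 56)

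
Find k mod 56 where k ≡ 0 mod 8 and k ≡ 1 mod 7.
M = 8 × 7 = 56. M₁ = 7, y₁ ≡ 7 mod 8. M₂ = 8, y₂ ≡ 1 mod 7. k = 0×7×7 + 1×8×1 ≡ 8 mod 56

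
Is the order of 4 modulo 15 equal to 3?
Powers of 4 mod 15: 4^1≡4, 4^2≡1. Already 4^2≡1, so the order is 2 < 3. No, the actual order is 2.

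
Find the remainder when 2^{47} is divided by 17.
By Fermat: 2^{16} ≡ 1 (mod 17). 47 = 2×16 + 15. So 2^{47} ≡ 2^{15} ≡ 9 (mod 17)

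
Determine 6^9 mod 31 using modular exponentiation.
By repeated squaring (mod 31): 6^{1}≡6, 6^{2}≡5, 6^{4}≡25, 6^{8}≡5. Then 6^{9} = 6^{8+1} ≡ 5 × 6 ≡ 30 (mod 31)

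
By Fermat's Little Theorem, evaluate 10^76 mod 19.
By Fermat: 10^{18} ≡ 1 mod 19. 76 = 4×18 + 4. So 10^{76} ≡ 10^{4} ≡ 6 mod 19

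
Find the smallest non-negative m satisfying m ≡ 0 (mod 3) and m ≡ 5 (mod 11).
M = 3 × 11 = 33. M₁ = 11, y₁ ≡ 2 (mod 3). M₂ = 3, y₂ ≡ 4 (mod 11). m = 0×11×2 + 5×3×4 ≡ 27 (mod 33)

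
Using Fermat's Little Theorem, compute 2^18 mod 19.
By Fermat's Little Theorem, 2^{18} ≡ 1 (mod 19) since 19 is prime and gcd(2, 19) = 1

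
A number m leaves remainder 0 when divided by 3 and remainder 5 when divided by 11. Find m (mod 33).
M = 3 × 11 = 33. M₁ = 11, y₁ ≡ 2 (mod 3). M₂ = 3, y₂ ≡ 4 (mod 11). m = 0×11×2 + 5×3×4 ≡ 27 (mod 33)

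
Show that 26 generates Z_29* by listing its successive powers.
26^1, 26^2, ..., 26^{28} mod 29: [26, 9, 2, 23, 18, 4, 17, 7, 8, 5, 14, 16, 10, 28, 3, 20, 27, 6, 11, 25, 12, 22, 21, 24, 15, 13, 19, 1]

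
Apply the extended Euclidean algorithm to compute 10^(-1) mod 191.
Extended GCD: 10(-19) + 191(1) = 1. So 10^(-1) ≡ -19 ≡ 172 mod 191. Verify: 10 × 172 = 1720 ≡ 1 mod 191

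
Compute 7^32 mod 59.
By repeated squaring mod 59: 7^{1}≡7, 7^{2}≡49, 7^{4}≡41, 7^{8}≡29, 7^{16}≡15, 7^{32}≡48. So 7^{32} ≡ 48 mod 59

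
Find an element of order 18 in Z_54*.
5 has order 18 mod 54 since 5^{18} ≡ 1 mod 54 and no smaller power works.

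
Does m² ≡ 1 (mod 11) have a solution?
By Euler's criterion: 1^{5} ≡ 1 (mod 11). Since this equals 1, 1 is a QR.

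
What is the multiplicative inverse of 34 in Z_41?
Since 41 is prime, by Fermat 34^(-1) ≡ 34^{39} ≡ 35 (mod 41). Verify: 34 × 35 = 1190 ≡ 1 (mod 41)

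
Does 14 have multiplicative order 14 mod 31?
Powers of 14 mod 31: 14^1≡14, 14^2≡10, 14^3≡16, 14^4≡7, 14^5≡5, 14^6≡8, 14^7≡19, 14^8≡18, 14^9≡4, 14^10≡25, 14^11≡9, 14^12≡2, 14^13≡28, 14^14≡20, 14^15≡1. 14^14≡20≢1, so ord ≠ 14. No, the actual order is 15.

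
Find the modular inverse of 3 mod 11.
Since 11 is prime, by Fermat 3^(-1) ≡ 3^{9} ≡ 4 (mod 11). Verify: 3 × 4 = 12 ≡ 1 (mod 11)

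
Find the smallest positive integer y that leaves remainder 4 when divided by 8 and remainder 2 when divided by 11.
M = 8 × 11 = 88. M₁ = 11, y₁ ≡ 3 (mod 8). M₂ = 8, y₂ ≡ 7 (mod 11). y = 4×11×3 + 2×8×7 ≡ 68 (mod 88)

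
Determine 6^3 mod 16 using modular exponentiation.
6^{3} = 216 ≡ 8 mod 16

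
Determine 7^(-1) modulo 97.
Since 97 is prime, by Fermat 7^(-1) ≡ 7^{95} ≡ 14 (mod 97). Verify: 7 × 14 = 98 ≡ 1 (mod 97)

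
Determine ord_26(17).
Powers of 17 mod 26: 17^1≡17, 17^2≡3, 17^3≡25, 17^4≡9, 17^5≡23, 17^6≡1. So the order of 17 is 6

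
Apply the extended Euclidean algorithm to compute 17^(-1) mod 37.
Extended GCD: 17(-13) + 37(6) = 1. So 17^(-1) ≡ -13 ≡ 24 mod 37. Verify: 17 × 24 = 408 ≡ 1 mod 37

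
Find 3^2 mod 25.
3^{2} = 9 ≡ 9 mod 25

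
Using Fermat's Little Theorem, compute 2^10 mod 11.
By Fermat's Little Theorem, 2^{10} ≡ 1 (mod 11) since 11 is prime and gcd(2, 11) = 1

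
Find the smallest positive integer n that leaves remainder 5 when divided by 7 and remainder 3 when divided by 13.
M = 7 × 13 = 91. M₁ = 13, y₁ ≡ 6 mod 7. M₂ = 7, y₂ ≡ 2 mod 13. n = 5×13×6 + 3×7×2 ≡ 68 mod 91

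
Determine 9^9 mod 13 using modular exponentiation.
By repeated squaring mod 13: 9^{1}≡9, 9^{2}≡3, 9^{4}≡9, 9^{8}≡3. Then 9^{9} = 9^{8+1} ≡ 3 × 9 ≡ 1 mod 13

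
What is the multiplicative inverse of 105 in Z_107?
Since 107 is prime, by Fermat 105^(-1) ≡ 105^{105} ≡ 53 mod 107. Verify: 105 × 53 = 5565 ≡ 1 mod 107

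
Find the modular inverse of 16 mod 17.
Since 17 is prime, by Fermat 16^(-1) ≡ 16^{15} ≡ 16 (mod 17). Verify: 16 × 16 = 256 ≡ 1 (mod 17)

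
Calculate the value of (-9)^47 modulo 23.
Using Fermat: (-9)^{22} ≡ 1 (mod 23). 47 ≡ 3 (mod 22). So (-9)^{47} ≡ (-9)^{3} ≡ 7 (mod 23)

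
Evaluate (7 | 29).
(7/29) = 7^{14} mod 29 = 1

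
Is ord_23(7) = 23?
Powers of 7 mod 23: 7^1≡7, 7^2≡3, 7^3≡21, 7^4≡9, 7^5≡17, 7^6≡4, 7^7≡5, 7^8≡12, 7^9≡15, 7^10≡13, 7^11≡22, 7^12≡16, 7^13≡20, 7^14≡2, 7^15≡14, 7^16≡6, 7^17≡19, 7^18≡18, 7^19≡11, 7^20≡8, 7^21≡10, 7^22≡1. Already 7^22≡1, so the order is 22 < 23. No, the actual order is 22.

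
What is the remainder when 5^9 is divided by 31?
By repeated squaring (mod 31): 5^{1}≡5, 5^{2}≡25, 5^{4}≡5, 5^{8}≡25. Then 5^{9} = 5^{8+1} ≡ 25 × 5 ≡ 1 (mod 31)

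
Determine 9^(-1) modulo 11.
Since 11 is prime, by Fermat 9^(-1) ≡ 9^{9} ≡ 5 mod 11. Verify: 9 × 5 = 45 ≡ 1 mod 11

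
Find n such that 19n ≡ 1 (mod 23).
Since 23 is prime, by Fermat 19^(-1) ≡ 19^{21} ≡ 17 (mod 23). Verify: 19 × 17 = 323 ≡ 1 (mod 23)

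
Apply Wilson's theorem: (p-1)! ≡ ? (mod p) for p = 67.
By Wilson's theorem, (66)! ≡ -1 ≡ 66 (mod 67)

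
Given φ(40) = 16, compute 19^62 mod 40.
By Euler: 19^{16} ≡ 1 mod 40 since gcd(19, 40) = 1. 62 = 3×16 + 14. So 19^{62} ≡ 19^{14} ≡ 1 mod 40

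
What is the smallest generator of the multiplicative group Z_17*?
g = 3. For each prime q|16: 3^{8}≡16, none ≡ 1, so ord_17(3) = 16 and 3 is a primitive root.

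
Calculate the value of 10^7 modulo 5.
By repeated squaring (mod 5): 10^{1}≡0, 10^{2}≡0, 10^{4}≡0. Then 10^{7} = 10^{4+2+1} ≡ 0 × 0 × 0 ≡ 0 (mod 5)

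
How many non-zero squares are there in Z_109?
The squaring map on Z_109* is 2-to-1, so there are (108)/2 = 54 QRs.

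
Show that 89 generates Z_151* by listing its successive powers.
89^1, 89^2, ..., 89^{150} mod 151: [89, 69, 101, 80, 23, 84, 77, 58, 28, 76, 120, 110, 126, 40, 87, 42, 114, 29, 14, 38, 60, 55, 63, 20, 119, 21, 57, 90, 7, 19, 30, 103, 107, 10, 135, 86, 104, 45, 79, 85, 15, 127, 129, 5, 143, 43, 52, 98, 115, 118, 83, 139, 140, 78, 147, 97, 26, 49, 133, 59, 117, 145, 70, 39, 149, 124, 13, 100, 142, 105, 134, 148, 35, 95, 150, 62, 82, 50, 71, 128, 67, 74, 93, 123, 75, 31, 41, 25, 111, 64, 109, 37, 122, 137, 113, 91, 96, 88, 131, 32, 130, 94, 61, 144, 132, 121, 48, 44, 141, 16, 65, 47, 106, 72, 66, 136, 24, 22, 146, 8, 108, 99, 53, 36, 33, 68, 12, 11, 73, 4, 54, 125, 102, 18, 92, 34, 6, 81, 112, 2, 27, 138, 51, 9, 46, 17, 3, 116, 56, 1]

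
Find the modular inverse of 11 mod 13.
Since 13 is prime, by Fermat 11^(-1) ≡ 11^{11} ≡ 6 (mod 13). Verify: 11 × 6 = 66 ≡ 1 (mod 13)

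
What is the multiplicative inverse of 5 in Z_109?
Since 109 is prime, by Fermat 5^(-1) ≡ 5^{107} ≡ 22 mod 109. Verify: 5 × 22 = 110 ≡ 1 mod 109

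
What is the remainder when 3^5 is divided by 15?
By repeated squaring mod 15: 3^{1}≡3, 3^{2}≡9, 3^{4}≡6. Then 3^{5} = 3^{4+1} ≡ 6 × 3 ≡ 3 mod 15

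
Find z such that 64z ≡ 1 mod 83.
Since 83 is prime, by Fermat 64^(-1) ≡ 64^{81} ≡ 48 mod 83. Verify: 64 × 48 = 3072 ≡ 1 mod 83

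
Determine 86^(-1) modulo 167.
Since 167 is prime, by Fermat 86^(-1) ≡ 86^{165} ≡ 134 mod 167. Verify: 86 × 134 = 11524 ≡ 1 mod 167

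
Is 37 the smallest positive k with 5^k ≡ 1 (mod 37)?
Powers of 5 mod 37: 5^1≡5, 5^2≡25, 5^3≡14, 5^4≡33, 5^5≡17, 5^6≡11, 5^7≡18, 5^8≡16, 5^9≡6, 5^10≡30, 5^11≡2, 5^12≡10, 5^13≡13, 5^14≡28, 5^15≡29, 5^16≡34, 5^17≡22, 5^18≡36, 5^19≡32, 5^20≡12, 5^21≡23, 5^22≡4, 5^23≡20, 5^24≡26, 5^25≡19, 5^26≡21, 5^27≡31, 5^28≡7, 5^29≡35, 5^30≡27, 5^31≡24, 5^32≡9, 5^33≡8, 5^34≡3, 5^35≡15, 5^36≡1. Already 5^36≡1, so the order is 36 < 37. No, the actual order is 36.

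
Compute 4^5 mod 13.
By repeated squaring mod 13: 4^{1}≡4, 4^{2}≡3, 4^{4}≡9. Then 4^{5} = 4^{4+1} ≡ 9 × 4 ≡ 10 mod 13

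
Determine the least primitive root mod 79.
g = 3. For each prime q|78: 3^{39}≡78, 3^{26}≡23, 3^{6}≡18, none ≡ 1, so ord_79(3) = 78 and 3 is a primitive root.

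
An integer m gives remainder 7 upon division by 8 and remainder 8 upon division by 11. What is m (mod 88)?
M = 8 × 11 = 88. M₁ = 11, y₁ ≡ 3 (mod 8). M₂ = 8, y₂ ≡ 7 (mod 11). m = 7×11×3 + 8×8×7 ≡ 63 (mod 88)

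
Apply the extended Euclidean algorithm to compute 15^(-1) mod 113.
Extended GCD: 15(-15) + 113(2) = 1. So 15^(-1) ≡ -15 ≡ 98 mod 113. Verify: 15 × 98 = 1470 ≡ 1 mod 113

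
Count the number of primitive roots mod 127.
There are φ(127-1) = φ(126) = 36 primitive roots modulo 127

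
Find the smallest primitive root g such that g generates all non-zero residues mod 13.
g = 2. For each prime q|12: 2^{6}≡12, 2^{4}≡3, none ≡ 1, so ord_13(2) = 12 and 2 is a primitive root.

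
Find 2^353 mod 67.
Using Fermat: 2^{66} ≡ 1 mod 67. 353 ≡ 23 mod 66. So 2^{353} ≡ 2^{23} ≡ 7 mod 67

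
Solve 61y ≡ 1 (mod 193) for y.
Since 193 is prime, by Fermat 61^(-1) ≡ 61^{191} ≡ 19 (mod 193). Verify: 61 × 19 = 1159 ≡ 1 (mod 193)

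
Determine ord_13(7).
Powers of 7 mod 13: 7^1≡7, 7^2≡10, 7^3≡5, 7^4≡9, 7^5≡11, 7^6≡12, 7^7≡6, 7^8≡3, 7^9≡8, 7^10≡4, 7^11≡2, 7^12≡1. Order = 12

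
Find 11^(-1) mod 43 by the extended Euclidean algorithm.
Extended GCD: 11(4) + 43(-1) = 1. So 11^(-1) ≡ 4 mod 43. Verify: 11 × 4 = 44 ≡ 1 mod 43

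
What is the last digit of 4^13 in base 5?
Using Fermat: 4^{4} ≡ 1 mod 5. 13 ≡ 1 mod 4. So 4^{13} ≡ 4^{1} ≡ 4 mod 5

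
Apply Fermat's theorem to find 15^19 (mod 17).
By Fermat: 15^{16} ≡ 1 (mod 17). So 15^{19} = 15^{16} · 15^{3} ≡ 15^{3} ≡ 9 (mod 17)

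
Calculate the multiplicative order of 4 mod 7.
Powers of 4 mod 7: 4^1≡4, 4^2≡2, 4^3≡1. So the order of 4 is 3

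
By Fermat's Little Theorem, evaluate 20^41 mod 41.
By Fermat: 20^{40} ≡ 1 (mod 41). So 20^{41} = 20^{40} · 20^{1} ≡ 20^{1} ≡ 20 (mod 41)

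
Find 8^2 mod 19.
8^{2} = 64 ≡ 7 mod 19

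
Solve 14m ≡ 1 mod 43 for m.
Since 43 is prime, by Fermat 14^(-1) ≡ 14^{41} ≡ 40 mod 43. Verify: 14 × 40 = 560 ≡ 1 mod 43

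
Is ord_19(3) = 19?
Powers of 3 mod 19: 3^1≡3, 3^2≡9, 3^3≡8, 3^4≡5, 3^5≡15, 3^6≡7, 3^7≡2, 3^8≡6, 3^9≡18, 3^10≡16, 3^11≡10, 3^12≡11, 3^13≡14, 3^14≡4, 3^15≡12, 3^16≡17, 3^17≡13, 3^18≡1. Already 3^18≡1, so the order is 18 < 19. No, the actual order is 18.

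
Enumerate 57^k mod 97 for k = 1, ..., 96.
57^1, 57^2, ..., 57^{96} mod 97: [57, 48, 20, 73, 87, 12, 5, 91, 46, 3, 74, 47, 60, 25, 67, 36, 15, 79, 41, 9, 28, 44, 83, 75, 7, 11, 45, 43, 26, 27, 84, 35, 55, 31, 21, 33, 38, 32, 78, 81, 58, 8, 68, 93, 63, 2, 17, 96, 40, 49, 77, 24, 10, 85, 92, 6, 51, 94, 23, 50, 37, 72, 30, 61, 82, 18, 56, 88, 69, 53, 14, 22, 90, 86, 52, 54, 71, 70, 13, 62, 42, 66, 76, 64, 59, 65, 19, 16, 39, 89, 29, 4, 34, 95, 80, 1]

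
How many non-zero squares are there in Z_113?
The squaring map on Z_113* is 2-to-1, so there are (112)/2 = 56 QRs.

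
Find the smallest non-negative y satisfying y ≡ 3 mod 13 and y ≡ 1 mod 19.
M = 13 × 19 = 247. M₁ = 19, y₁ ≡ 11 mod 13. M₂ = 13, y₂ ≡ 3 mod 19. y = 3×19×11 + 1×13×3 ≡ 172 mod 247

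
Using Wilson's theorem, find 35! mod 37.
(36)! = (35)! × (36) ≡ -1 (mod 37). So (35)! ≡ -1 × (36)^(-1) ≡ (-1)×(-1) = 1 (mod 37)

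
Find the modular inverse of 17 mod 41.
Since 41 is prime, by Fermat 17^(-1) ≡ 17^{39} ≡ 29 (mod 41). Verify: 17 × 29 = 493 ≡ 1 (mod 41)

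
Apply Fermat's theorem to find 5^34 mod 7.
By Fermat: 5^{6} ≡ 1 mod 7. 34 = 5×6 + 4. So 5^{34} ≡ 5^{4} ≡ 2 mod 7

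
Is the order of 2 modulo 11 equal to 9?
Powers of 2 mod 11: 2^1≡2, 2^2≡4, 2^3≡8, 2^4≡5, 2^5≡10, 2^6≡9, 2^7≡7, 2^8≡3, 2^9≡6, 2^10≡1. 2^9≡6≢1, so ord ≠ 9. No, the actual order is 10.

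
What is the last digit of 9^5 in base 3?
By repeated squaring mod 3: 9^{1}≡0, 9^{2}≡0, 9^{4}≡0. Then 9^{5} = 9^{4+1} ≡ 0 × 0 ≡ 0 mod 3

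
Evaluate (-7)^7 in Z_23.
By repeated squaring mod 23: (-7)^{1}≡16, (-7)^{2}≡3, (-7)^{4}≡9. Then (-7)^{7} = (-7)^{4+2+1} ≡ 9 × 3 × 16 ≡ 18 mod 23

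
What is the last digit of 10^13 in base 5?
By repeated squaring mod 5: 10^{1}≡0, 10^{2}≡0, 10^{4}≡0, 10^{8}≡0. Then 10^{13} = 10^{8+4+1} ≡ 0 × 0 × 0 ≡ 0 mod 5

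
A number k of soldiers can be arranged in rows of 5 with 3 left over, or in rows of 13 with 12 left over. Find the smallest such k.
M = 5 × 13 = 65. M₁ = 13, y₁ ≡ 2 mod 5. M₂ = 5, y₂ ≡ 8 mod 13. k = 3×13×2 + 12×5×8 ≡ 38 mod 65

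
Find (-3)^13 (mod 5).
Using Fermat: (-3)^{4} ≡ 1 (mod 5). 13 ≡ 1 (mod 4). So (-3)^{13} ≡ (-3)^{1} ≡ 2 (mod 5)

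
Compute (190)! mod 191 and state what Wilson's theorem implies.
(190)! mod 191 = 190. Since this equals -1 (mod 191), Wilson confirms 191 is prime.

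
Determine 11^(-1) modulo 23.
Since 23 is prime, by Fermat 11^(-1) ≡ 11^{21} ≡ 21 (mod 23). Verify: 11 × 21 = 231 ≡ 1 (mod 23)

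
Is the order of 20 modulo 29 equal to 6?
Powers of 20 mod 29: 20^1≡20, 20^2≡23, 20^3≡25, 20^4≡7, 20^5≡24, 20^6≡16, 20^7≡1. 20^6≡16≢1, so ord ≠ 6. No, the actual order is 7.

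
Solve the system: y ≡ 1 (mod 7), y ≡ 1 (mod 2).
M = 7 × 2 = 14. M₁ = 2, y₁ ≡ 4 (mod 7). M₂ = 7, y₂ ≡ 1 (mod 2). y = 1×2×4 + 1×7×1 ≡ 1 (mod 14)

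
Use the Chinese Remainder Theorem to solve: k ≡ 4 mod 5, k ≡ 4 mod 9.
M = 5 × 9 = 45. M₁ = 9, y₁ ≡ 4 mod 5. M₂ = 5, y₂ ≡ 2 mod 9. k = 4×9×4 + 4×5×2 ≡ 4 mod 45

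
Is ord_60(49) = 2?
Powers of 49 mod 60: 49^1≡49, 49^2≡1. First k with 49^k≡1 is k=2. Yes, ord_60(49) = 2.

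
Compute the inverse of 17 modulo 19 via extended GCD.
Extended GCD: 17(9) + 19(-8) = 1. So 17^(-1) ≡ 9 mod 19. Verify: 17 × 9 = 153 ≡ 1 mod 19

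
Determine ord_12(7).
Powers of 7 mod 12: 7^1≡7, 7^2≡1. Order = 2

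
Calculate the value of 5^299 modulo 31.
Using Fermat: 5^{30} ≡ 1 mod 31. 299 ≡ 29 mod 30. So 5^{299} ≡ 5^{29} ≡ 25 mod 31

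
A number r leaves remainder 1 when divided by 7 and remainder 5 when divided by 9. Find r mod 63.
M = 7 × 9 = 63. M₁ = 9, y₁ ≡ 4 mod 7. M₂ = 7, y₂ ≡ 4 mod 9. r = 1×9×4 + 5×7×4 ≡ 50 mod 63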